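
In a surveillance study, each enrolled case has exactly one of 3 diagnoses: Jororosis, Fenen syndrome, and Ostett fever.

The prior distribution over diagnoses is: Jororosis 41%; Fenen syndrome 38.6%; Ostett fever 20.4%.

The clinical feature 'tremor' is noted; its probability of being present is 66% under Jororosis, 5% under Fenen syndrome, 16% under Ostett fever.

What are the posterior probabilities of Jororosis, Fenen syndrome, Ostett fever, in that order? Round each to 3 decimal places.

0.839, 0.060, 0.101

For each hypothesis, the unnormalized posterior weight is prior × likelihood:
  Jororosis: 0.410 × 0.66 = 0.2706
  Fenen syndrome: 0.386 × 0.05 = 0.0193
  Ostett fever: 0.204 × 0.16 = 0.03264
Marginal likelihood of the evidence = 0.32254.
P(Jororosis | evidence) = 0.2706 / 0.32254 ≈ 0.839
P(Fenen syndrome | evidence) = 0.0193 / 0.32254 ≈ 0.060
P(Ostett fever | evidence) = 0.03264 / 0.32254 ≈ 0.101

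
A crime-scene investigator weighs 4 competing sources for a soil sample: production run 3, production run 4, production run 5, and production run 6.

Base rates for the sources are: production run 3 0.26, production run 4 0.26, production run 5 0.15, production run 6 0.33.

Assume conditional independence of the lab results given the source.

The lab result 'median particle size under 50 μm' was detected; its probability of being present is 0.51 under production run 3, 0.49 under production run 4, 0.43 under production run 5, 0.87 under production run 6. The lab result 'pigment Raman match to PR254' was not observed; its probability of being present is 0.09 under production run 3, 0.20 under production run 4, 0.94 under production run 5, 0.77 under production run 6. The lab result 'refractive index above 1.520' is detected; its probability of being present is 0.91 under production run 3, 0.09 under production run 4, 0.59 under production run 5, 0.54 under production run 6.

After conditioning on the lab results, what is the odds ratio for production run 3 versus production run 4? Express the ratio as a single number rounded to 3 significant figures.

12.0

Posterior odds equal prior odds times the likelihood ratio; only the two competing hypotheses matter (using 1 − P(present | H) for each absent lab result).
  production run 3: 0.26 × 0.51 × (1 − 0.09) × 0.91 = 0.10981
  production run 4: 0.26 × 0.49 × (1 − 0.20) × 0.09 = 0.0091728
Odds(production run 3 : production run 4) = 0.10981 / 0.0091728 ≈ 12.0.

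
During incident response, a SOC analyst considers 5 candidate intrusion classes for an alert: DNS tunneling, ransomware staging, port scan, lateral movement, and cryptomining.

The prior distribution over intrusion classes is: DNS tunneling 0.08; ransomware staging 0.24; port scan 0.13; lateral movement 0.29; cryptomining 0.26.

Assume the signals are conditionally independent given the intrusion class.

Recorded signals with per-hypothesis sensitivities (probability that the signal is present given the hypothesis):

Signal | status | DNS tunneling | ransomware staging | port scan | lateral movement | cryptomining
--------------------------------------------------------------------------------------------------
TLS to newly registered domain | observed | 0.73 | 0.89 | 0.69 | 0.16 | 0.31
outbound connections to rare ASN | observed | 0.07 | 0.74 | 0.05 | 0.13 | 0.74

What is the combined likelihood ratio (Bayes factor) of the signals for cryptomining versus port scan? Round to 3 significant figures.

6.65

The Bayes factor is the ratio of the joint likelihoods of the signal pattern under the two hypotheses.
  cryptomining: 0.31 × 0.74 = 0.2294
  port scan: 0.69 × 0.05 = 0.0345
Bayes factor = 0.2294 / 0.0345 ≈ 6.65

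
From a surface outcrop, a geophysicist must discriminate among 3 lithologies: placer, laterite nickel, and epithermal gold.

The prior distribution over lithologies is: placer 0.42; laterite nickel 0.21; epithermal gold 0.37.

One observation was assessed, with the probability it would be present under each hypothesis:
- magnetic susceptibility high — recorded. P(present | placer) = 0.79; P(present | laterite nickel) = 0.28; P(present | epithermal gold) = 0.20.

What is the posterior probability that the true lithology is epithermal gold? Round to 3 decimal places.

Multiply each prior by the likelihood of the observation:
  placer: 0.42 × 0.79 = 0.3318
  laterite nickel: 0.21 × 0.28 = 0.0588
  epithermal gold: 0.37 × 0.20 = 0.074
Normalizing constant Z = 0.3318 + 0.0588 + 0.074 = 0.4646.
P(epithermal gold | evidence) = 0.074 / 0.4646 ≈ 0.159.

0.159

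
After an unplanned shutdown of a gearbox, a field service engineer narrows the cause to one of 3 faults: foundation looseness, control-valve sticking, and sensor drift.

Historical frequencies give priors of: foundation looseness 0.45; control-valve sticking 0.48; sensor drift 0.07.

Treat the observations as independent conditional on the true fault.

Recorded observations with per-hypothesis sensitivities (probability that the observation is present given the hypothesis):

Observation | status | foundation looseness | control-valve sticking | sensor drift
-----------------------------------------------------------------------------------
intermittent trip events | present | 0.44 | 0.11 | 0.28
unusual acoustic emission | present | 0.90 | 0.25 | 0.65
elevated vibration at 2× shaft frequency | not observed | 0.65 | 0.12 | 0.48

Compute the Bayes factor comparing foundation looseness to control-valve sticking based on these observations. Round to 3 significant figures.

5.73

Take the product of per-observation likelihoods under each hypothesis (using 1 − P(present | H) for each absent observation), then divide.
  foundation looseness: 0.44 × 0.90 × (1 − 0.65) = 0.1386
  control-valve sticking: 0.11 × 0.25 × (1 − 0.12) = 0.0242
Bayes factor = 0.1386 / 0.0242 ≈ 5.73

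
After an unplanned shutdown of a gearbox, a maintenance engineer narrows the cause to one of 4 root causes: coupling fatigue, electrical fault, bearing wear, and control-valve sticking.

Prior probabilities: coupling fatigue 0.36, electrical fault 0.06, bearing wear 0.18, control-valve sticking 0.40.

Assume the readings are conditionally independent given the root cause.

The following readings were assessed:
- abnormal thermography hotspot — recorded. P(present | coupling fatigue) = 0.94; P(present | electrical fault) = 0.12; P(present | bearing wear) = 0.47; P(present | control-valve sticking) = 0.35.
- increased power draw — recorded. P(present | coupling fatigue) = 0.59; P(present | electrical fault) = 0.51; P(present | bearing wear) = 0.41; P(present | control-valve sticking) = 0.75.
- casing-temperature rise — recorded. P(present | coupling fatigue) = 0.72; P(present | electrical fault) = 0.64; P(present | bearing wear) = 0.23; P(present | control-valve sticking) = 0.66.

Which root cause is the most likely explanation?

coupling fatigue

By Bayes' rule with conditional independence, the unnormalized weight for each hypothesis is prior × ∏ likelihoods:
  coupling fatigue: 0.36 × 0.94 × 0.59 × 0.72 = 0.14375
  electrical fault: 0.06 × 0.12 × 0.51 × 0.64 = 0.0023501
  bearing wear: 0.18 × 0.47 × 0.41 × 0.23 = 0.0079778
  control-valve sticking: 0.40 × 0.35 × 0.75 × 0.66 = 0.0693
The unnormalized weights sum to 0.22338.
P(coupling fatigue | evidence) ≈ 0.14375 / 0.22338 ≈ 0.644
P(electrical fault | evidence) ≈ 0.0023501 / 0.22338 ≈ 0.011
P(bearing wear | evidence) ≈ 0.0079778 / 0.22338 ≈ 0.036
P(control-valve sticking | evidence) ≈ 0.0693 / 0.22338 ≈ 0.310
The largest is 0.644, so coupling fatigue is most probable.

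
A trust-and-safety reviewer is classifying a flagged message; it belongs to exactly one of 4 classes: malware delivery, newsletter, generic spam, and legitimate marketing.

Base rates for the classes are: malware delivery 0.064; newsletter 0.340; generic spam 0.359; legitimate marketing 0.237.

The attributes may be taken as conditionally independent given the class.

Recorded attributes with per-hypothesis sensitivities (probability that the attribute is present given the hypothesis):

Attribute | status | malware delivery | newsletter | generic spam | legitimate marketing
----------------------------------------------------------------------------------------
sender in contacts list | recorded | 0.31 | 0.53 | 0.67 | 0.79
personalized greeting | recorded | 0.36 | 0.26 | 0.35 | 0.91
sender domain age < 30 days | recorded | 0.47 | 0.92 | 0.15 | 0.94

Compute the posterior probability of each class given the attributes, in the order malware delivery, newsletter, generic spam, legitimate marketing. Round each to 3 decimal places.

0.015, 0.197, 0.058, 0.730

For each hypothesis, the unnormalized posterior weight is prior × product of the attribute likelihoods:
  malware delivery: 0.064 × 0.31 × 0.36 × 0.47 = 0.0033569
  newsletter: 0.340 × 0.53 × 0.26 × 0.92 = 0.043104
  generic spam: 0.359 × 0.67 × 0.35 × 0.15 = 0.012628
  legitimate marketing: 0.237 × 0.79 × 0.91 × 0.94 = 0.16016
Marginal likelihood of the evidence = 0.21925.
P(malware delivery | evidence) = 0.0033569 / 0.21925 ≈ 0.015
P(newsletter | evidence) = 0.043104 / 0.21925 ≈ 0.197
P(generic spam | evidence) = 0.012628 / 0.21925 ≈ 0.058
P(legitimate marketing | evidence) = 0.16016 / 0.21925 ≈ 0.730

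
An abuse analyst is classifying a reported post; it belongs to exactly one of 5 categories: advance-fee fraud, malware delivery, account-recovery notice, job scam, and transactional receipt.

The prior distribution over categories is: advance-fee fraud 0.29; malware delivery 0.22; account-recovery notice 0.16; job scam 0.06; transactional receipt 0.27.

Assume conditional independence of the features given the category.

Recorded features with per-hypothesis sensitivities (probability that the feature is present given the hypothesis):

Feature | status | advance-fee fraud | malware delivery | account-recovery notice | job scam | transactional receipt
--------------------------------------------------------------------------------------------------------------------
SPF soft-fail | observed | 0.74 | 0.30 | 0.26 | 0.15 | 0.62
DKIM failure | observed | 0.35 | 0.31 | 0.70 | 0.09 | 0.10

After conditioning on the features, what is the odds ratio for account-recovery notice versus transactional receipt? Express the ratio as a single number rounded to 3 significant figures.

1.74

The normalizing constant cancels in an odds ratio, so compute prior × likelihood for the two hypotheses only:
  account-recovery notice: 0.16 × 0.26 × 0.70 = 0.02912
  transactional receipt: 0.27 × 0.62 × 0.10 = 0.01674
Posterior odds = 0.02912 / 0.01674 ≈ 1.74.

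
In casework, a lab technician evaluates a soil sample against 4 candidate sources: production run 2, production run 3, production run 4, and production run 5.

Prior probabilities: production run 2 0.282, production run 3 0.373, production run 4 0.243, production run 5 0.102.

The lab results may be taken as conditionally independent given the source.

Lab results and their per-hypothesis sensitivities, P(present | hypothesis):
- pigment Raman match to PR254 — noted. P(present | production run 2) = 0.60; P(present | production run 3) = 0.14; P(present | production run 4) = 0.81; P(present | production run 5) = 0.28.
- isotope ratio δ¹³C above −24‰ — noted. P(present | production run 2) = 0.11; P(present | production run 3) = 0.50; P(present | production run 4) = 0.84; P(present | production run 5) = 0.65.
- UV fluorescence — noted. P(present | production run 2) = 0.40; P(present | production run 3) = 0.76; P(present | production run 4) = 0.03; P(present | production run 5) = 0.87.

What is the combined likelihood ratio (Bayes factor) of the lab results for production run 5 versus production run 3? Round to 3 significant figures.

Take the product of per-lab result likelihoods under each hypothesis, then divide.
  production run 5: 0.28 × 0.65 × 0.87 = 0.15834
  production run 3: 0.14 × 0.50 × 0.76 = 0.0532
Bayes factor = 0.15834 / 0.0532 ≈ 2.98

2.98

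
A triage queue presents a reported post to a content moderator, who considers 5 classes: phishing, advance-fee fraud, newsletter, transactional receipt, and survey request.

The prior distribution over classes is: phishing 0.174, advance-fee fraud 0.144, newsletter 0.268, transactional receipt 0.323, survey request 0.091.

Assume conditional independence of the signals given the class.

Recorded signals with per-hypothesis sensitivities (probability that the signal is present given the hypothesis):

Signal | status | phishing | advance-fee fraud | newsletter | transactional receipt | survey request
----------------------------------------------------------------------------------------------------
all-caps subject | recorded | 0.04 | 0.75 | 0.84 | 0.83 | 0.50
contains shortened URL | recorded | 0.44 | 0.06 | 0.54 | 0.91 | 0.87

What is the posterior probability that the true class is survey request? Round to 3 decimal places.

For each hypothesis, the unnormalized posterior weight is prior × product of the signal likelihoods:
  phishing: 0.174 × 0.04 × 0.44 = 0.0030624
  advance-fee fraud: 0.144 × 0.75 × 0.06 = 0.00648
  newsletter: 0.268 × 0.84 × 0.54 = 0.12156
  transactional receipt: 0.323 × 0.83 × 0.91 = 0.24396
  survey request: 0.091 × 0.50 × 0.87 = 0.039585
Marginal likelihood of the evidence = 0.41465.
P(survey request | evidence) = 0.039585 / 0.41465 ≈ 0.095.

0.095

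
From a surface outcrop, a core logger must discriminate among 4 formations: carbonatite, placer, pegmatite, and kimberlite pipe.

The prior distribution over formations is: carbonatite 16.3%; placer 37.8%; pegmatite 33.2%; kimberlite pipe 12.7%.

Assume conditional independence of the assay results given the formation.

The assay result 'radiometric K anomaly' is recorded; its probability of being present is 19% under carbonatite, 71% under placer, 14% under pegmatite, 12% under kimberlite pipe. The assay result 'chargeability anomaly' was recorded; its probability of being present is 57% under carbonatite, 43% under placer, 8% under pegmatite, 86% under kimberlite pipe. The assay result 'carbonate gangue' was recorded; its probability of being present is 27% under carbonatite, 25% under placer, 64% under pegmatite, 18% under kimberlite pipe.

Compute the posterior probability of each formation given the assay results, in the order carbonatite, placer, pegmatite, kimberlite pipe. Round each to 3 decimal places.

By Bayes' rule with conditional independence, the unnormalized weight for each hypothesis is prior × ∏ likelihoods:
  carbonatite: 0.163 × 0.19 × 0.57 × 0.27 = 0.0047663
  placer: 0.378 × 0.71 × 0.43 × 0.25 = 0.028851
  pegmatite: 0.332 × 0.14 × 0.08 × 0.64 = 0.0023798
  kimberlite pipe: 0.127 × 0.12 × 0.86 × 0.18 = 0.0023592
Normalizing constant Z = 0.0047663 + 0.028851 + 0.0023798 + 0.0023592 = 0.038356.
P(carbonatite | evidence) = 0.0047663 / 0.038356 ≈ 0.124
P(placer | evidence) = 0.028851 / 0.038356 ≈ 0.752
P(pegmatite | evidence) = 0.0023798 / 0.038356 ≈ 0.062
P(kimberlite pipe | evidence) = 0.0023592 / 0.038356 ≈ 0.062

0.124, 0.752, 0.062, 0.062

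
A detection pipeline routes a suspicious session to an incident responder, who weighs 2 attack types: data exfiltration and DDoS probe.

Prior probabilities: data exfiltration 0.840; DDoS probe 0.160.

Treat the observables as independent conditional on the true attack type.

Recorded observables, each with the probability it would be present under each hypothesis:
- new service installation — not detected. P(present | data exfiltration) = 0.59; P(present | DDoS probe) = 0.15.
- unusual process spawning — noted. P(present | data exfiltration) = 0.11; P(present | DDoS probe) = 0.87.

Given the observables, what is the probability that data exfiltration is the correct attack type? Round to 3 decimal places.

0.243

Multiply each prior by the joint likelihood of the observable pattern (using 1 − P(present | H) for each absent observable):
  data exfiltration: 0.840 × (1 − 0.59) × 0.11 = 0.037884
  DDoS probe: 0.160 × (1 − 0.15) × 0.87 = 0.11832
Marginal likelihood of the evidence = 0.1562.
P(data exfiltration | evidence) = 0.037884 / 0.1562 ≈ 0.243.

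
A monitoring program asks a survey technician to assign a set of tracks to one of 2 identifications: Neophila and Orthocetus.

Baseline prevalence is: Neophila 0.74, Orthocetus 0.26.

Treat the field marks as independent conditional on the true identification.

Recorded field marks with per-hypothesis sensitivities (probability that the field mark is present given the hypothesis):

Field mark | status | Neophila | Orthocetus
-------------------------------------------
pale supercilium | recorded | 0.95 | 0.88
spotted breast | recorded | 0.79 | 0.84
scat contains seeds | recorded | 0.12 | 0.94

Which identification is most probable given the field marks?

Multiply each prior by the joint likelihood of the field mark pattern:
  Neophila: 0.74 × 0.95 × 0.79 × 0.12 = 0.066644
  Orthocetus: 0.26 × 0.88 × 0.84 × 0.94 = 0.18066
Normalizing constant Z = 0.066644 + 0.18066 = 0.2473.
P(Neophila | evidence) ≈ 0.066644 / 0.2473 ≈ 0.269
P(Orthocetus | evidence) ≈ 0.18066 / 0.2473 ≈ 0.731
The largest is 0.731, so Orthocetus is most probable.

Orthocetus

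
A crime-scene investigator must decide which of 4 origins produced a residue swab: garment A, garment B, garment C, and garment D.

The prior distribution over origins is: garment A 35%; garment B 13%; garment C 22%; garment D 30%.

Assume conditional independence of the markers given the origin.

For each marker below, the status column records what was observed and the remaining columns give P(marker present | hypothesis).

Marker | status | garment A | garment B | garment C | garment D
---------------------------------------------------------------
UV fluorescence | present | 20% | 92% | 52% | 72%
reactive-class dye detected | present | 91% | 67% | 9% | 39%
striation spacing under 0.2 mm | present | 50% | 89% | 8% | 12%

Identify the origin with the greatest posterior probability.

garment B

For each hypothesis, the unnormalized posterior weight is prior × product of the marker likelihoods:
  garment A: 0.35 × 0.20 × 0.91 × 0.50 = 0.03185
  garment B: 0.13 × 0.92 × 0.67 × 0.89 = 0.071317
  garment C: 0.22 × 0.52 × 0.09 × 0.08 = 0.00082368
  garment D: 0.30 × 0.72 × 0.39 × 0.12 = 0.010109
Marginal likelihood of the evidence = 0.1141.
P(garment A | evidence) ≈ 0.03185 / 0.1141 ≈ 0.279
P(garment B | evidence) ≈ 0.071317 / 0.1141 ≈ 0.625
P(garment C | evidence) ≈ 0.00082368 / 0.1141 ≈ 0.007
P(garment D | evidence) ≈ 0.010109 / 0.1141 ≈ 0.089
The largest is 0.625, so garment B is most probable.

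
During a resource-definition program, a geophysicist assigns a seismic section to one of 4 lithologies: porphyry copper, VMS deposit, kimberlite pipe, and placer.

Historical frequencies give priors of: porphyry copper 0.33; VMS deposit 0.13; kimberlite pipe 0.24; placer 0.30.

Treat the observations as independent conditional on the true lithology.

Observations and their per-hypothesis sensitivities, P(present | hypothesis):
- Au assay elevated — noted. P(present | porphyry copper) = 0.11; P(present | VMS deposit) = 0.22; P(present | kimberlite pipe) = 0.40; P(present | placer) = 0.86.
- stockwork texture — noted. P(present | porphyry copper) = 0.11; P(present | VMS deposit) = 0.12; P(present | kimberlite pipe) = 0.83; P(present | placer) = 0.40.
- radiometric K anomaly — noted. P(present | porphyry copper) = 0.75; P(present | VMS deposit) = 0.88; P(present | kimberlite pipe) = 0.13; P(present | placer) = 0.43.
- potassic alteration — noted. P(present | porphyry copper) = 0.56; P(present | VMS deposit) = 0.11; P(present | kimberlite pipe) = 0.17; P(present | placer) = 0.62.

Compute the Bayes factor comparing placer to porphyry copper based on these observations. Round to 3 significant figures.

Joint likelihood of the evidence pattern under each hypothesis:
  placer: 0.86 × 0.40 × 0.43 × 0.62 = 0.09171
  porphyry copper: 0.11 × 0.11 × 0.75 × 0.56 = 0.005082
Bayes factor = 0.09171 / 0.005082 ≈ 18.0

18.0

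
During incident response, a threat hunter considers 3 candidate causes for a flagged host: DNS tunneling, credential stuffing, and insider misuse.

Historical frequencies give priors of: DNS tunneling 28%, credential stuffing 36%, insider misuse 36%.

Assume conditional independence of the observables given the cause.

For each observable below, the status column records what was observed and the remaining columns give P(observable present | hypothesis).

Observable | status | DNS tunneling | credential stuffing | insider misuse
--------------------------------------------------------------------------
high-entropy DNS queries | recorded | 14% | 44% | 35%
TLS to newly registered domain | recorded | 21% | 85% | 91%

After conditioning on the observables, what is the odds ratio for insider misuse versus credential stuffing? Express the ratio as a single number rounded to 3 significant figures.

Unnormalized posterior weight (prior times the observable likelihoods) for each of the two hypotheses:
  insider misuse: 0.36 × 0.35 × 0.91 = 0.11466
  credential stuffing: 0.36 × 0.44 × 0.85 = 0.13464
Odds(insider misuse : credential stuffing) = 0.11466 / 0.13464 ≈ 0.852.

0.852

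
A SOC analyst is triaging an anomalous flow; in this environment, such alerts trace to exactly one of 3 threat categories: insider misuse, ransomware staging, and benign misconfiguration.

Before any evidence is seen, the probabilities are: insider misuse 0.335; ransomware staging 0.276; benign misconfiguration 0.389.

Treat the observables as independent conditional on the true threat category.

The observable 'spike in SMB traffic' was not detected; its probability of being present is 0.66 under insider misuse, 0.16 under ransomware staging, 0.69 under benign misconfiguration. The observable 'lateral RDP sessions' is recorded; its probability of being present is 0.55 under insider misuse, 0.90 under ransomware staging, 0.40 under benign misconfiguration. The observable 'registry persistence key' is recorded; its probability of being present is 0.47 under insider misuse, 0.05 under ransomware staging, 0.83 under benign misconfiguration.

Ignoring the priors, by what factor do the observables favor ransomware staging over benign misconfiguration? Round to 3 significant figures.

0.367

Take the product of per-observable likelihoods under each hypothesis (using 1 − P(present | H) for each absent observable), then divide.
  ransomware staging: (1 − 0.16) × 0.90 × 0.05 = 0.0378
  benign misconfiguration: (1 − 0.69) × 0.40 × 0.83 = 0.10292
Bayes factor = 0.0378 / 0.10292 ≈ 0.367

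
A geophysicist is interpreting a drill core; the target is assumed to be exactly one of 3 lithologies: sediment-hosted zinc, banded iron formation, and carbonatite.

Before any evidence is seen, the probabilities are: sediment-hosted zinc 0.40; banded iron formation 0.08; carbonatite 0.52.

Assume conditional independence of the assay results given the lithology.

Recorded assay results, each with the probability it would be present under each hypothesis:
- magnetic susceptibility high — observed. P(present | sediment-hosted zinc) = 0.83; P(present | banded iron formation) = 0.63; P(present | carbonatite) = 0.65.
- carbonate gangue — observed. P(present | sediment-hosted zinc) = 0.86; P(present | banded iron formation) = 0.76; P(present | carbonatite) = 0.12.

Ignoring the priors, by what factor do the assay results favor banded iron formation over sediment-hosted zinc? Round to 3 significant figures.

0.671

Take the product of per-assay result likelihoods under each hypothesis, then divide.
  banded iron formation: 0.63 × 0.76 = 0.4788
  sediment-hosted zinc: 0.83 × 0.86 = 0.7138
Bayes factor = 0.4788 / 0.7138 ≈ 0.671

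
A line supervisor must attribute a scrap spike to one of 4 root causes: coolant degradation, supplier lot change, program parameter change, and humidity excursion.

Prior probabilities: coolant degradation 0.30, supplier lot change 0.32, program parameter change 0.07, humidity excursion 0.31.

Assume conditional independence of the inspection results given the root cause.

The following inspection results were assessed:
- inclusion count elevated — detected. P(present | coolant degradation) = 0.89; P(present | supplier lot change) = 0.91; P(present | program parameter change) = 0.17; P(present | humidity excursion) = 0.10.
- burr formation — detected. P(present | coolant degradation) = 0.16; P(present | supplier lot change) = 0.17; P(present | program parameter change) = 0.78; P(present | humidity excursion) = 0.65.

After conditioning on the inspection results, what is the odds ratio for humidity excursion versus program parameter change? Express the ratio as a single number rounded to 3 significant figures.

Unnormalized posterior weight (prior times the inspection result likelihoods) for each of the two hypotheses:
  humidity excursion: 0.31 × 0.10 × 0.65 = 0.02015
  program parameter change: 0.07 × 0.17 × 0.78 = 0.009282
Odds(humidity excursion : program parameter change) = 0.02015 / 0.009282 ≈ 2.17.

2.17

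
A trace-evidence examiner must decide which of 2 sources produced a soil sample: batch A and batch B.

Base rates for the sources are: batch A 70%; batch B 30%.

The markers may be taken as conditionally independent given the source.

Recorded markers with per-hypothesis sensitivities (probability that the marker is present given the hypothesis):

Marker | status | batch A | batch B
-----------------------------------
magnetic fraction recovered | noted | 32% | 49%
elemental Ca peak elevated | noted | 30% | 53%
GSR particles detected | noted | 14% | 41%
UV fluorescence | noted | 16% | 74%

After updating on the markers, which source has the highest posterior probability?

batch B

By Bayes' rule with conditional independence, the unnormalized weight for each hypothesis is prior × ∏ likelihoods:
  batch A: 0.70 × 0.32 × 0.30 × 0.14 × 0.16 = 0.0015053
  batch B: 0.30 × 0.49 × 0.53 × 0.41 × 0.74 = 0.023638
Marginal likelihood of the evidence = 0.025143.
P(batch A | evidence) ≈ 0.0015053 / 0.025143 ≈ 0.060
P(batch B | evidence) ≈ 0.023638 / 0.025143 ≈ 0.940
The largest is 0.940, so batch B is most probable.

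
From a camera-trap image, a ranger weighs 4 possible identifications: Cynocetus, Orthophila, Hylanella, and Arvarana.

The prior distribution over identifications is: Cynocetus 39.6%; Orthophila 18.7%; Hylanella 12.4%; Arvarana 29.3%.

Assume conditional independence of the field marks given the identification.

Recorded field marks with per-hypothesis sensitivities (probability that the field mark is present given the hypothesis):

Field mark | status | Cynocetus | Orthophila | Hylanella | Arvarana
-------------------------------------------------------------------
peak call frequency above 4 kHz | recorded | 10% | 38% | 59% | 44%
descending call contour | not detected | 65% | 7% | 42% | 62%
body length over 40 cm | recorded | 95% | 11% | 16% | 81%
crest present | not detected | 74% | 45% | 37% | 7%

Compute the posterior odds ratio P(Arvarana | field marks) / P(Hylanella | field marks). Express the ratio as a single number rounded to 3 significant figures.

8.63

Unnormalized posterior weight (prior times the field mark likelihoods) for each of the two hypotheses (using 1 − P(present | H) for each absent field mark):
  Arvarana: 0.293 × 0.44 × (1 − 0.62) × 0.81 × (1 − 0.07) = 0.036904
  Hylanella: 0.124 × 0.59 × (1 − 0.42) × 0.16 × (1 − 0.37) = 0.0042772
Posterior odds = 0.036904 / 0.0042772 ≈ 8.63.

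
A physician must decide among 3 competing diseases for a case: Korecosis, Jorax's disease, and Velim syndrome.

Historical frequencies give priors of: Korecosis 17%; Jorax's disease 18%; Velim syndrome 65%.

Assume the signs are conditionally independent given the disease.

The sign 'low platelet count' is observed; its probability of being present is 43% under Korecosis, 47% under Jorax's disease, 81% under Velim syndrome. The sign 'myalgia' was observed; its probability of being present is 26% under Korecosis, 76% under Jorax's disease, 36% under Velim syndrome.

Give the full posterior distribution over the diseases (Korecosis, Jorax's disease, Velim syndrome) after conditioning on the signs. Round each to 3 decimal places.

0.070, 0.236, 0.695

For each hypothesis, the unnormalized posterior weight is prior × product of the sign likelihoods:
  Korecosis: 0.17 × 0.43 × 0.26 = 0.019006
  Jorax's disease: 0.18 × 0.47 × 0.76 = 0.064296
  Velim syndrome: 0.65 × 0.81 × 0.36 = 0.18954
The unnormalized weights sum to 0.27284.
P(Korecosis | evidence) = 0.019006 / 0.27284 ≈ 0.070
P(Jorax's disease | evidence) = 0.064296 / 0.27284 ≈ 0.236
P(Velim syndrome | evidence) = 0.18954 / 0.27284 ≈ 0.695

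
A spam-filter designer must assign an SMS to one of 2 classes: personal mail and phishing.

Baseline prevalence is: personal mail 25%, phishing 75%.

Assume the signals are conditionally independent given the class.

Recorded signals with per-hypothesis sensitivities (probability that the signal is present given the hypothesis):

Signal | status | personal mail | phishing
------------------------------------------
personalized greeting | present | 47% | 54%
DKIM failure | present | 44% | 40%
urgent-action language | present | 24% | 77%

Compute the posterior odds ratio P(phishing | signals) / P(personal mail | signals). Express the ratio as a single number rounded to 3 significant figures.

10.1

The normalizing constant cancels in an odds ratio, so compute prior × likelihood for the two hypotheses only:
  phishing: 0.75 × 0.54 × 0.40 × 0.77 = 0.12474
  personal mail: 0.25 × 0.47 × 0.44 × 0.24 = 0.012408
Odds(phishing : personal mail) = 0.12474 / 0.012408 ≈ 10.1.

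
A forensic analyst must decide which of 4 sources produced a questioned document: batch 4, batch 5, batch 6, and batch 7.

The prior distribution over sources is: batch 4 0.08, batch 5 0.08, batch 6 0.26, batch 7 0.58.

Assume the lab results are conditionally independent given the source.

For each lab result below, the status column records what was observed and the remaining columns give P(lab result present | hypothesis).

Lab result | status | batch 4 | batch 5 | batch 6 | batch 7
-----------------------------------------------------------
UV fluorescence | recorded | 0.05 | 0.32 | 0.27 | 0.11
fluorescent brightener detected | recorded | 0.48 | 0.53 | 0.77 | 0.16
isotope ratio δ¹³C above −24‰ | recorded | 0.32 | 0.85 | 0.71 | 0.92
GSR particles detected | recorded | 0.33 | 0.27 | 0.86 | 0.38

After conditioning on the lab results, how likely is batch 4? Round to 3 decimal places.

0.005

For each hypothesis, the unnormalized posterior weight is prior × product of the lab result likelihoods:
  batch 4: 0.08 × 0.05 × 0.48 × 0.32 × 0.33 = 0.00020275
  batch 5: 0.08 × 0.32 × 0.53 × 0.85 × 0.27 = 0.0031139
  batch 6: 0.26 × 0.27 × 0.77 × 0.71 × 0.86 = 0.033005
  batch 7: 0.58 × 0.11 × 0.16 × 0.92 × 0.38 = 0.0035687
Normalizing constant Z = 0.00020275 + 0.0031139 + 0.033005 + 0.0035687 = 0.039891.
P(batch 4 | evidence) = 0.00020275 / 0.039891 ≈ 0.005.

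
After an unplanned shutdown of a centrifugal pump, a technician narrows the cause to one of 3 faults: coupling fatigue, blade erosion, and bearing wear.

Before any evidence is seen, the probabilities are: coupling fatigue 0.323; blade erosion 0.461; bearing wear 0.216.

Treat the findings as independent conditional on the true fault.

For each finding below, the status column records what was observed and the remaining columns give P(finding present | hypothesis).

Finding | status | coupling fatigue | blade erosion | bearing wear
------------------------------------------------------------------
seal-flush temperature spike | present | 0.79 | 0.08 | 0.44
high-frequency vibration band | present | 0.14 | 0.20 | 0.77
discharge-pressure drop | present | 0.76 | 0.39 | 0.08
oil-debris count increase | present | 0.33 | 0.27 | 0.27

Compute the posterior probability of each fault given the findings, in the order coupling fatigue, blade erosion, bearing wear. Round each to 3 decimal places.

For each hypothesis, the unnormalized posterior weight is prior × product of the finding likelihoods:
  coupling fatigue: 0.323 × 0.79 × 0.14 × 0.76 × 0.33 = 0.0089595
  blade erosion: 0.461 × 0.08 × 0.20 × 0.39 × 0.27 = 0.00077669
  bearing wear: 0.216 × 0.44 × 0.77 × 0.08 × 0.27 = 0.0015807
The unnormalized weights sum to 0.011317.
P(coupling fatigue | evidence) = 0.0089595 / 0.011317 ≈ 0.792
P(blade erosion | evidence) = 0.00077669 / 0.011317 ≈ 0.069
P(bearing wear | evidence) = 0.0015807 / 0.011317 ≈ 0.140

0.792, 0.069, 0.140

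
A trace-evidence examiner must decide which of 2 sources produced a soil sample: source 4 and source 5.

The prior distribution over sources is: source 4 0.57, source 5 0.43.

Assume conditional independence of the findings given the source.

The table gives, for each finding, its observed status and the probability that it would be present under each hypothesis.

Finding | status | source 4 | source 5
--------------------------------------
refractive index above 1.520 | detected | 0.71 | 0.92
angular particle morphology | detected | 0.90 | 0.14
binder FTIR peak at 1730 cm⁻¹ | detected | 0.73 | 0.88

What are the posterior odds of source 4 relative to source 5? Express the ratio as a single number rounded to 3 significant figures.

Unnormalized posterior weight (prior times the finding likelihoods) for each of the two hypotheses:
  source 4: 0.57 × 0.71 × 0.90 × 0.73 = 0.26589
  source 5: 0.43 × 0.92 × 0.14 × 0.88 = 0.048738
Posterior odds = 0.26589 / 0.048738 ≈ 5.46.

5.46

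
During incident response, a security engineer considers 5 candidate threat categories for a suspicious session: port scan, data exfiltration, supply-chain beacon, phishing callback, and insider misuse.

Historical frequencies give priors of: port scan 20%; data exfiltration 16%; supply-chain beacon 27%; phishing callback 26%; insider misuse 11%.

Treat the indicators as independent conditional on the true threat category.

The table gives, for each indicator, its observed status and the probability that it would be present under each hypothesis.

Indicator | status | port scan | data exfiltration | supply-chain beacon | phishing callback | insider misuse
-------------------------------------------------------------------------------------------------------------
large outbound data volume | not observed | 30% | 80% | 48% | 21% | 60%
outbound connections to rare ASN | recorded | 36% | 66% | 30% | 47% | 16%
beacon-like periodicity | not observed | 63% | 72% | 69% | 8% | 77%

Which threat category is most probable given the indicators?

By Bayes' rule with conditional independence, the unnormalized weight for each hypothesis is prior × ∏ likelihoods (using 1 − P(present | H) for each absent indicator):
  port scan: 0.20 × (1 − 0.30) × 0.36 × (1 − 0.63) = 0.018648
  data exfiltration: 0.16 × (1 − 0.80) × 0.66 × (1 − 0.72) = 0.0059136
  supply-chain beacon: 0.27 × (1 − 0.48) × 0.30 × (1 − 0.69) = 0.013057
  phishing callback: 0.26 × (1 − 0.21) × 0.47 × (1 − 0.08) = 0.088815
  insider misuse: 0.11 × (1 − 0.60) × 0.16 × (1 − 0.77) = 0.0016192
Normalizing constant Z = 0.018648 + 0.0059136 + 0.013057 + 0.088815 + 0.0016192 = 0.12805.
P(port scan | evidence) ≈ 0.018648 / 0.12805 ≈ 0.146
P(data exfiltration | evidence) ≈ 0.0059136 / 0.12805 ≈ 0.046
P(supply-chain beacon | evidence) ≈ 0.013057 / 0.12805 ≈ 0.102
P(phishing callback | evidence) ≈ 0.088815 / 0.12805 ≈ 0.694
P(insider misuse | evidence) ≈ 0.0016192 / 0.12805 ≈ 0.013
The largest is 0.694, so phishing callback is most probable.

phishing callback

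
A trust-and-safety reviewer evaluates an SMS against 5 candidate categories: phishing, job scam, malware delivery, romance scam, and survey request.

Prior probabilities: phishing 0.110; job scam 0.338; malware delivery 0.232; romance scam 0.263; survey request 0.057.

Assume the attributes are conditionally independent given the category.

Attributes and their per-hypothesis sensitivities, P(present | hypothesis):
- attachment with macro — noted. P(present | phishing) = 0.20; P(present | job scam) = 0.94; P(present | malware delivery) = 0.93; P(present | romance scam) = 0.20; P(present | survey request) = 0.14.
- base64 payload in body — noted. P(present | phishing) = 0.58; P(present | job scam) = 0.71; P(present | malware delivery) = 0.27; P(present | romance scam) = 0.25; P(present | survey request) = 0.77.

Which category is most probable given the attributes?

job scam

For each hypothesis, the unnormalized posterior weight is prior × product of the attribute likelihoods:
  phishing: 0.110 × 0.20 × 0.58 = 0.01276
  job scam: 0.338 × 0.94 × 0.71 = 0.22558
  malware delivery: 0.232 × 0.93 × 0.27 = 0.058255
  romance scam: 0.263 × 0.20 × 0.25 = 0.01315
  survey request: 0.057 × 0.14 × 0.77 = 0.0061446
The unnormalized weights sum to 0.31589.
P(phishing | evidence) ≈ 0.01276 / 0.31589 ≈ 0.040
P(job scam | evidence) ≈ 0.22558 / 0.31589 ≈ 0.714
P(malware delivery | evidence) ≈ 0.058255 / 0.31589 ≈ 0.184
P(romance scam | evidence) ≈ 0.01315 / 0.31589 ≈ 0.042
P(survey request | evidence) ≈ 0.0061446 / 0.31589 ≈ 0.019
The largest is 0.714, so job scam is most probable.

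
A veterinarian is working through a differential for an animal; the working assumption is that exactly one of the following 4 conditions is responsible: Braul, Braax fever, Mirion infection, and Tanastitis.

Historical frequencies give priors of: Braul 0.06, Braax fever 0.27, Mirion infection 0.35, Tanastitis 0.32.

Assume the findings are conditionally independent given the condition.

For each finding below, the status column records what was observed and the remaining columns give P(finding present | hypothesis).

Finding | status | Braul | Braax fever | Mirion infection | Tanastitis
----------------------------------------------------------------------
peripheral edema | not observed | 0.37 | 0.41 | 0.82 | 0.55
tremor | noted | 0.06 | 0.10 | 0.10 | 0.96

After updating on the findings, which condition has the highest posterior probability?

Tanastitis

For each hypothesis, the unnormalized posterior weight is prior × product of the finding likelihoods (using 1 − P(present | H) for each absent finding):
  Braul: 0.06 × (1 − 0.37) × 0.06 = 0.002268
  Braax fever: 0.27 × (1 − 0.41) × 0.10 = 0.01593
  Mirion infection: 0.35 × (1 − 0.82) × 0.10 = 0.0063
  Tanastitis: 0.32 × (1 − 0.55) × 0.96 = 0.13824
Marginal likelihood of the evidence = 0.16274.
P(Braul | evidence) ≈ 0.002268 / 0.16274 ≈ 0.014
P(Braax fever | evidence) ≈ 0.01593 / 0.16274 ≈ 0.098
P(Mirion infection | evidence) ≈ 0.0063 / 0.16274 ≈ 0.039
P(Tanastitis | evidence) ≈ 0.13824 / 0.16274 ≈ 0.849
The largest is 0.849, so Tanastitis is most probable.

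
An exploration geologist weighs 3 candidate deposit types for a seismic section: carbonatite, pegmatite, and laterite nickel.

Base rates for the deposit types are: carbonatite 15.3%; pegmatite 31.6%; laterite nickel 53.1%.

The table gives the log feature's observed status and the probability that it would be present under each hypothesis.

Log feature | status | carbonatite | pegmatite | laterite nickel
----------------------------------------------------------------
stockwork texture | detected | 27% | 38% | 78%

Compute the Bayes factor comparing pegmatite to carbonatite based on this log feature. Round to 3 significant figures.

Likelihood of this log feature under each hypothesis:
  pegmatite: 0.38
  carbonatite: 0.27
Bayes factor = 0.38 / 0.27 ≈ 1.41

1.41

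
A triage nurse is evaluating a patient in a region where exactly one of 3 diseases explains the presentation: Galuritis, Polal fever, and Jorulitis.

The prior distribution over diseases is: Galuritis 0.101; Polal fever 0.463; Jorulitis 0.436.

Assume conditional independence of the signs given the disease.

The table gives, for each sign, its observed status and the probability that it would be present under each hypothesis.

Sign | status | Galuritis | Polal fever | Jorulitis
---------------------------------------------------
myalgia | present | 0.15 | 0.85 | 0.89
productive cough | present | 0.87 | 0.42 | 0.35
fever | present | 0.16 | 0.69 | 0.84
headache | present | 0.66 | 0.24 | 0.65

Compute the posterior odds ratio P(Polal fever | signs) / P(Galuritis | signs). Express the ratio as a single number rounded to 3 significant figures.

19.7

Unnormalized posterior weight (prior times the sign likelihoods) for each of the two hypotheses:
  Polal fever: 0.463 × 0.85 × 0.42 × 0.69 × 0.24 = 0.027372
  Galuritis: 0.101 × 0.15 × 0.87 × 0.16 × 0.66 = 0.0013919
Posterior odds = 0.027372 / 0.0013919 ≈ 19.7.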